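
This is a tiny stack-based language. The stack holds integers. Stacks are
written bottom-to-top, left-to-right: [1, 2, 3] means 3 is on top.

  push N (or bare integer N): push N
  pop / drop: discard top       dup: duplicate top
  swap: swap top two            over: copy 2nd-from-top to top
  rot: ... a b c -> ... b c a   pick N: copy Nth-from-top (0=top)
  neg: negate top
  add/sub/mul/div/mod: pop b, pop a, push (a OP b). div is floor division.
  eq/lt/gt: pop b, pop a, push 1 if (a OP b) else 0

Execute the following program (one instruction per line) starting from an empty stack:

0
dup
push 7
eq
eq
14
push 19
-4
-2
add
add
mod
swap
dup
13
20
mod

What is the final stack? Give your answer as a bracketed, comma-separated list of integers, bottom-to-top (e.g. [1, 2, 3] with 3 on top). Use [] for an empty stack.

Answer: [1, 1, 1, 13]

Derivation:
After 'push 0': [0]
After 'dup': [0, 0]
After 'push 7': [0, 0, 7]
After 'eq': [0, 0]
After 'eq': [1]
After 'push 14': [1, 14]
After 'push 19': [1, 14, 19]
After 'push -4': [1, 14, 19, -4]
After 'push -2': [1, 14, 19, -4, -2]
After 'add': [1, 14, 19, -6]
After 'add': [1, 14, 13]
After 'mod': [1, 1]
After 'swap': [1, 1]
After 'dup': [1, 1, 1]
After 'push 13': [1, 1, 1, 13]
After 'push 20': [1, 1, 1, 13, 20]
After 'mod': [1, 1, 1, 13]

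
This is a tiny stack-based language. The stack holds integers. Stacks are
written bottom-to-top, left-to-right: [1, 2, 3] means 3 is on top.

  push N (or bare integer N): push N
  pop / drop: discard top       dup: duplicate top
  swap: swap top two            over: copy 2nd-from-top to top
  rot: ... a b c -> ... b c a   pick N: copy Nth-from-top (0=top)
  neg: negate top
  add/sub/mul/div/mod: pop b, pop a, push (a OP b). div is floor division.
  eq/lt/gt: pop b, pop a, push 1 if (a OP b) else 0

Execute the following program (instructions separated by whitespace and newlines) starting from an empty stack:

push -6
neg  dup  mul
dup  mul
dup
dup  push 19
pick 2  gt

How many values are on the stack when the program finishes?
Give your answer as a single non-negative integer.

After 'push -6': stack = [-6] (depth 1)
After 'neg': stack = [6] (depth 1)
After 'dup': stack = [6, 6] (depth 2)
After 'mul': stack = [36] (depth 1)
After 'dup': stack = [36, 36] (depth 2)
After 'mul': stack = [1296] (depth 1)
After 'dup': stack = [1296, 1296] (depth 2)
After 'dup': stack = [1296, 1296, 1296] (depth 3)
After 'push 19': stack = [1296, 1296, 1296, 19] (depth 4)
After 'pick 2': stack = [1296, 1296, 1296, 19, 1296] (depth 5)
After 'gt': stack = [1296, 1296, 1296, 0] (depth 4)

Answer: 4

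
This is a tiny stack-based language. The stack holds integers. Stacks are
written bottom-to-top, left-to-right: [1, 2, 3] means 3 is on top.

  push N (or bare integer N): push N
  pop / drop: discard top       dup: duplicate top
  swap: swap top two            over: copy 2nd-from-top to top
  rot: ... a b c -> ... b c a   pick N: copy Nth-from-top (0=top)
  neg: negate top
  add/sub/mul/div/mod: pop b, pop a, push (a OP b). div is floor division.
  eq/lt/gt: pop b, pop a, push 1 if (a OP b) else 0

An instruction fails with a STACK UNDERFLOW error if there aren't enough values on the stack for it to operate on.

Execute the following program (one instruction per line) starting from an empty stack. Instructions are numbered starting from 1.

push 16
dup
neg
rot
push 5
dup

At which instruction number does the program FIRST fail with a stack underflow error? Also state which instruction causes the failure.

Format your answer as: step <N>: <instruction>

Answer: step 4: rot

Derivation:
Step 1 ('push 16'): stack = [16], depth = 1
Step 2 ('dup'): stack = [16, 16], depth = 2
Step 3 ('neg'): stack = [16, -16], depth = 2
Step 4 ('rot'): needs 3 value(s) but depth is 2 — STACK UNDERFLOW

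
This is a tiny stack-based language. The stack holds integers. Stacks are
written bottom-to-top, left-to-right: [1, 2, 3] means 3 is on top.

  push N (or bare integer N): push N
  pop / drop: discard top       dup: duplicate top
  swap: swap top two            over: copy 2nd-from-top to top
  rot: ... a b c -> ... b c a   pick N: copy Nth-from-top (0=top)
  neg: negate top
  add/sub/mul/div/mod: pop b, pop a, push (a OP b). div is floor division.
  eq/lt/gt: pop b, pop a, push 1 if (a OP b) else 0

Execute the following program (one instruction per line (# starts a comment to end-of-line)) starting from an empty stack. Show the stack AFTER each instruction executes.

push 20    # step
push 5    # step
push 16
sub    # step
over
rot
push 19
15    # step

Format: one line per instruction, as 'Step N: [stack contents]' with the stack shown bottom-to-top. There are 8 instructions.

Step 1: [20]
Step 2: [20, 5]
Step 3: [20, 5, 16]
Step 4: [20, -11]
Step 5: [20, -11, 20]
Step 6: [-11, 20, 20]
Step 7: [-11, 20, 20, 19]
Step 8: [-11, 20, 20, 19, 15]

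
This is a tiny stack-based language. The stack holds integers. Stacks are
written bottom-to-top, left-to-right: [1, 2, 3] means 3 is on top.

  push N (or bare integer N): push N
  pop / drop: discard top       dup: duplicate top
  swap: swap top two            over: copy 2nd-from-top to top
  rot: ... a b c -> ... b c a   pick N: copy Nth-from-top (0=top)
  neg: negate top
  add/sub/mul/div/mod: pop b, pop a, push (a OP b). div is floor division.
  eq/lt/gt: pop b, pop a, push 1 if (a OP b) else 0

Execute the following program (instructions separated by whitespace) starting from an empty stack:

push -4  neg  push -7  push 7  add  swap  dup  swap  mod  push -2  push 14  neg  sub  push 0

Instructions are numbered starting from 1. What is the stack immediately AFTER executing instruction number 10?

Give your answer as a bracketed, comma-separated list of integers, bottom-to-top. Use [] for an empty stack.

Step 1 ('push -4'): [-4]
Step 2 ('neg'): [4]
Step 3 ('push -7'): [4, -7]
Step 4 ('push 7'): [4, -7, 7]
Step 5 ('add'): [4, 0]
Step 6 ('swap'): [0, 4]
Step 7 ('dup'): [0, 4, 4]
Step 8 ('swap'): [0, 4, 4]
Step 9 ('mod'): [0, 0]
Step 10 ('push -2'): [0, 0, -2]

Answer: [0, 0, -2]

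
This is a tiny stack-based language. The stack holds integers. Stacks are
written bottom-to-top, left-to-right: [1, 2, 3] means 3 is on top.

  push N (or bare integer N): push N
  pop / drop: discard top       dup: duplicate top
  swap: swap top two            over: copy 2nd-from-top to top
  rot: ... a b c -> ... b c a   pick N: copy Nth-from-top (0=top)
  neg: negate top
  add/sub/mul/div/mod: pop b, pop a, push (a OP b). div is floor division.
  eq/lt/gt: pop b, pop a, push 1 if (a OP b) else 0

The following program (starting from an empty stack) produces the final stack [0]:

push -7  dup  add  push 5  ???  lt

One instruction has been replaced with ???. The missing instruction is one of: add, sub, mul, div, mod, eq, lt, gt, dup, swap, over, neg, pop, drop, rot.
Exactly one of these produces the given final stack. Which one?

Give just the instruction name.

Stack before ???: [-14, 5]
Stack after ???:  [5, -14]
The instruction that transforms [-14, 5] -> [5, -14] is: swap

Answer: swap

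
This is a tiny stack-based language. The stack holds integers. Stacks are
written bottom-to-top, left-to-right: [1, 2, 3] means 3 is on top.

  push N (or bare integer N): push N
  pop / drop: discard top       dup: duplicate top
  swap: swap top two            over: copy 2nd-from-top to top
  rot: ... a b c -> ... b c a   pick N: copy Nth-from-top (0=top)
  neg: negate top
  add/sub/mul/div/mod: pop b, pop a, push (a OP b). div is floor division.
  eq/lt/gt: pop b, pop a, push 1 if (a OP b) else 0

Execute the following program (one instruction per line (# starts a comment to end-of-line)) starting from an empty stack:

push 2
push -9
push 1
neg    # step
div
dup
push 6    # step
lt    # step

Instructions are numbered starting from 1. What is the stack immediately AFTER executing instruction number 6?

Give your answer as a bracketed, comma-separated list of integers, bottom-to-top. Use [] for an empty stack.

Step 1 ('push 2'): [2]
Step 2 ('push -9'): [2, -9]
Step 3 ('push 1'): [2, -9, 1]
Step 4 ('neg'): [2, -9, -1]
Step 5 ('div'): [2, 9]
Step 6 ('dup'): [2, 9, 9]

Answer: [2, 9, 9]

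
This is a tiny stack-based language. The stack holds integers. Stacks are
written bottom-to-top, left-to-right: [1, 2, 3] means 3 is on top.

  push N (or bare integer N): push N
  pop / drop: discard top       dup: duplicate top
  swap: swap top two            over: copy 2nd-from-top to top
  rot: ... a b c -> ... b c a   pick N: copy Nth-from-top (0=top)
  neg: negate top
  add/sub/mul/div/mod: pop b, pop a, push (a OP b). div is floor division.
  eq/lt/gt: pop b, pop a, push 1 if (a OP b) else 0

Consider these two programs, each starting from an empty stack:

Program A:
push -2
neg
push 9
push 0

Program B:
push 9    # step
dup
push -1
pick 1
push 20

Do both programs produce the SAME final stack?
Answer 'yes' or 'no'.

Answer: no

Derivation:
Program A trace:
  After 'push -2': [-2]
  After 'neg': [2]
  After 'push 9': [2, 9]
  After 'push 0': [2, 9, 0]
Program A final stack: [2, 9, 0]

Program B trace:
  After 'push 9': [9]
  After 'dup': [9, 9]
  After 'push -1': [9, 9, -1]
  After 'pick 1': [9, 9, -1, 9]
  After 'push 20': [9, 9, -1, 9, 20]
Program B final stack: [9, 9, -1, 9, 20]
Same: no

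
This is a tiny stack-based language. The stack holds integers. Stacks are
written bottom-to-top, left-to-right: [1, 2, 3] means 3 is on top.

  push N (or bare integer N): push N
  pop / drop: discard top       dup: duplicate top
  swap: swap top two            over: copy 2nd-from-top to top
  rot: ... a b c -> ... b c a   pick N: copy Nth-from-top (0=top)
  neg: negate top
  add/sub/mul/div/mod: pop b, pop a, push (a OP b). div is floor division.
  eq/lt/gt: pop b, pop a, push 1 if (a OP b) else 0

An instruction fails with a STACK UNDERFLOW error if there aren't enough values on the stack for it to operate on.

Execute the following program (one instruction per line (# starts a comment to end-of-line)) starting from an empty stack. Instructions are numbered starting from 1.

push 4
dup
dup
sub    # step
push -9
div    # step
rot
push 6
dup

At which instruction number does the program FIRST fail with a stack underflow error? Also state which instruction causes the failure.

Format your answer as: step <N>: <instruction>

Answer: step 7: rot

Derivation:
Step 1 ('push 4'): stack = [4], depth = 1
Step 2 ('dup'): stack = [4, 4], depth = 2
Step 3 ('dup'): stack = [4, 4, 4], depth = 3
Step 4 ('sub'): stack = [4, 0], depth = 2
Step 5 ('push -9'): stack = [4, 0, -9], depth = 3
Step 6 ('div'): stack = [4, 0], depth = 2
Step 7 ('rot'): needs 3 value(s) but depth is 2 — STACK UNDERFLOW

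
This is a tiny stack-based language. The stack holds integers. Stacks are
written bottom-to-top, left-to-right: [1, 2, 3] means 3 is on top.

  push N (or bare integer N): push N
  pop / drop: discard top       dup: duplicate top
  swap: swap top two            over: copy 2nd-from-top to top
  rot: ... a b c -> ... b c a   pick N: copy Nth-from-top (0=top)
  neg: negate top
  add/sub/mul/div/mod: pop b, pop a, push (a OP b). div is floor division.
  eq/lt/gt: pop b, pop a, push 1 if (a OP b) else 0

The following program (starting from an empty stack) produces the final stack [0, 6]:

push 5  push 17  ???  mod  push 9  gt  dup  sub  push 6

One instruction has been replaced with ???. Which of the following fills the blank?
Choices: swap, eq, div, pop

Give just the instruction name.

Answer: swap

Derivation:
Stack before ???: [5, 17]
Stack after ???:  [17, 5]
Checking each choice:
  swap: MATCH
  eq: stack underflow (need 2, have 1)
  div: stack underflow (need 2, have 1)
  pop: stack underflow (need 2, have 1)


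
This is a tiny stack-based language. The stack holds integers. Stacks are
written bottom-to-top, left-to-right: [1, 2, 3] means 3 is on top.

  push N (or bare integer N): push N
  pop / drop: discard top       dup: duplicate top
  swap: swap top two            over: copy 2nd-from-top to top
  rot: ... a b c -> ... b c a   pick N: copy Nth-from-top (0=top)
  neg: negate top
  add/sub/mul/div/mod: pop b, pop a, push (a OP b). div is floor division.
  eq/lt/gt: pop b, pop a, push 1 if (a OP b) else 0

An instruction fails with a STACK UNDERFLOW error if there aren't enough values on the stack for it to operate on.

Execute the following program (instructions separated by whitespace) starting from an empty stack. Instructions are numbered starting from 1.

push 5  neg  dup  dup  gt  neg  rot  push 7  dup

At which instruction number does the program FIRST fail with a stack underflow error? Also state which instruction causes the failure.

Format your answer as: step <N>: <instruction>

Step 1 ('push 5'): stack = [5], depth = 1
Step 2 ('neg'): stack = [-5], depth = 1
Step 3 ('dup'): stack = [-5, -5], depth = 2
Step 4 ('dup'): stack = [-5, -5, -5], depth = 3
Step 5 ('gt'): stack = [-5, 0], depth = 2
Step 6 ('neg'): stack = [-5, 0], depth = 2
Step 7 ('rot'): needs 3 value(s) but depth is 2 — STACK UNDERFLOW

Answer: step 7: rot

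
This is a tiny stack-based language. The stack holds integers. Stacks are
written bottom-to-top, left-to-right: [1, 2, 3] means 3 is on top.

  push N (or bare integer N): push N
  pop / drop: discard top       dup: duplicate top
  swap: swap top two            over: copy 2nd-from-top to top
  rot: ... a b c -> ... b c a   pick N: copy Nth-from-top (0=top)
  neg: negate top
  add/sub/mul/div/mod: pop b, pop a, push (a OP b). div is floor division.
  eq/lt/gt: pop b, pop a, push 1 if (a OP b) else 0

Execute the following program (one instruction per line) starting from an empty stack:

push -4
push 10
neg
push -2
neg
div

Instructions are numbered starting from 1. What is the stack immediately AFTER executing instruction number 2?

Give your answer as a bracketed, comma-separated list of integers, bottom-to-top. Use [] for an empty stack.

Step 1 ('push -4'): [-4]
Step 2 ('push 10'): [-4, 10]

Answer: [-4, 10]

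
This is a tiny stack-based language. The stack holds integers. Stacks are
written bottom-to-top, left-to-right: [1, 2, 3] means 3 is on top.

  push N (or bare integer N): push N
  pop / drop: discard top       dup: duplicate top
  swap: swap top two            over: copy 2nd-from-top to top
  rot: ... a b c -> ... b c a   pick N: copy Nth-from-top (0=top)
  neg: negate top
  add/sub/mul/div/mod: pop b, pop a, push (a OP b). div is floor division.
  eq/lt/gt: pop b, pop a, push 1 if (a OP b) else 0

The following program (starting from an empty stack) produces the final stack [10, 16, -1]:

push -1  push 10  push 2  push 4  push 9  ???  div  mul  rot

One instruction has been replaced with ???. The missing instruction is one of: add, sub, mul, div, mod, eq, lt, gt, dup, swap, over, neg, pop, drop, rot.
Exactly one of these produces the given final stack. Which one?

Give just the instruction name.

Stack before ???: [-1, 10, 2, 4, 9]
Stack after ???:  [-1, 10, 4, 9, 2]
The instruction that transforms [-1, 10, 2, 4, 9] -> [-1, 10, 4, 9, 2] is: rot

Answer: rot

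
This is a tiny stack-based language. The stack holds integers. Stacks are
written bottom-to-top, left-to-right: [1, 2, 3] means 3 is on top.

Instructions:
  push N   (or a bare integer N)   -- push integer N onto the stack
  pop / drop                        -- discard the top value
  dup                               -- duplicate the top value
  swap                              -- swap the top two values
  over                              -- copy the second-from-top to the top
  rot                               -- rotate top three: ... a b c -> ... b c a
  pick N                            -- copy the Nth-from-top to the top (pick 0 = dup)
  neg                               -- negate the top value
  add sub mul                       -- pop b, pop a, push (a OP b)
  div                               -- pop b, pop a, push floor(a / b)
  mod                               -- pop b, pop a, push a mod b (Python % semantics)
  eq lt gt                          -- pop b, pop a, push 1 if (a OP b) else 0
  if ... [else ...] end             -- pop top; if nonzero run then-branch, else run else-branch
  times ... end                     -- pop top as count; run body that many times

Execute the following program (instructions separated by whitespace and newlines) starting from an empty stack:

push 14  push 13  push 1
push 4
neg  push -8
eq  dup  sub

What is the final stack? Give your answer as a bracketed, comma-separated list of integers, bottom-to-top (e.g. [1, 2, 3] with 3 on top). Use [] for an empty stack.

Answer: [14, 13, 1, 0]

Derivation:
After 'push 14': [14]
After 'push 13': [14, 13]
After 'push 1': [14, 13, 1]
After 'push 4': [14, 13, 1, 4]
After 'neg': [14, 13, 1, -4]
After 'push -8': [14, 13, 1, -4, -8]
After 'eq': [14, 13, 1, 0]
After 'dup': [14, 13, 1, 0, 0]
After 'sub': [14, 13, 1, 0]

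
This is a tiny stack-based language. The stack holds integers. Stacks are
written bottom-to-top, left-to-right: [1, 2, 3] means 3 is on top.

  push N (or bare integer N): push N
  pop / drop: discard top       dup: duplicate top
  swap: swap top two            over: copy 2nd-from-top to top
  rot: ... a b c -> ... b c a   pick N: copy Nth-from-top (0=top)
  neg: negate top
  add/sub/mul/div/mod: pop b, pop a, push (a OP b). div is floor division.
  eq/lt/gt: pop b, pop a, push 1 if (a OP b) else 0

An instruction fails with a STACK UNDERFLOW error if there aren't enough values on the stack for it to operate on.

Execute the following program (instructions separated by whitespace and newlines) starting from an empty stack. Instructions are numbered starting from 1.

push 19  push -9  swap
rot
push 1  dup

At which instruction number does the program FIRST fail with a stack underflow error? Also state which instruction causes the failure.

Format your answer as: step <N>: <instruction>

Answer: step 4: rot

Derivation:
Step 1 ('push 19'): stack = [19], depth = 1
Step 2 ('push -9'): stack = [19, -9], depth = 2
Step 3 ('swap'): stack = [-9, 19], depth = 2
Step 4 ('rot'): needs 3 value(s) but depth is 2 — STACK UNDERFLOW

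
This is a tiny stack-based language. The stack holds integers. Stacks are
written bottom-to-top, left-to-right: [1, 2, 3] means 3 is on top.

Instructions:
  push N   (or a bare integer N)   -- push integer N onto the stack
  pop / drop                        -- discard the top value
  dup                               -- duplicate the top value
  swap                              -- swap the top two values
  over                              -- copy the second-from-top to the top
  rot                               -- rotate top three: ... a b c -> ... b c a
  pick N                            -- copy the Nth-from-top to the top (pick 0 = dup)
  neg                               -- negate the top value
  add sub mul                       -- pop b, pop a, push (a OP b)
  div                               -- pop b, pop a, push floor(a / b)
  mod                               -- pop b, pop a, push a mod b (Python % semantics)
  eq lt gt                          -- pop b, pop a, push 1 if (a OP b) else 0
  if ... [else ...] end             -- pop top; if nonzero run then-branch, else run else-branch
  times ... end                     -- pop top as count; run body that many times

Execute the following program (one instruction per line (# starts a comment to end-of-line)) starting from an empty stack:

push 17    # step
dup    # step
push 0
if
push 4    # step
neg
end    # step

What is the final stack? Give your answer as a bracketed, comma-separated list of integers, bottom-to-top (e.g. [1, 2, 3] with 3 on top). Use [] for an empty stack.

Answer: [17, 17]

Derivation:
After 'push 17': [17]
After 'dup': [17, 17]
After 'push 0': [17, 17, 0]
After 'if': [17, 17]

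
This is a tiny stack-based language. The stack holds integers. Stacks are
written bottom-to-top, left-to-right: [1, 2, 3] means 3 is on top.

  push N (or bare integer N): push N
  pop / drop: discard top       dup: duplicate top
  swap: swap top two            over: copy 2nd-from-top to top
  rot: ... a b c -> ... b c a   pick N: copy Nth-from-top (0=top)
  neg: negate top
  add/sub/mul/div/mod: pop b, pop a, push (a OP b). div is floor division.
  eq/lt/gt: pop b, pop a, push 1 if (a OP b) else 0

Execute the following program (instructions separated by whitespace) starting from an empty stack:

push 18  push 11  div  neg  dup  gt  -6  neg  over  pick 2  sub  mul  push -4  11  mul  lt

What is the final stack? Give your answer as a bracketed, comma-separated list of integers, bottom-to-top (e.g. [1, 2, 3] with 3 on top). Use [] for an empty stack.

After 'push 18': [18]
After 'push 11': [18, 11]
After 'div': [1]
After 'neg': [-1]
After 'dup': [-1, -1]
After 'gt': [0]
After 'push -6': [0, -6]
After 'neg': [0, 6]
After 'over': [0, 6, 0]
After 'pick 2': [0, 6, 0, 0]
After 'sub': [0, 6, 0]
After 'mul': [0, 0]
After 'push -4': [0, 0, -4]
After 'push 11': [0, 0, -4, 11]
After 'mul': [0, 0, -44]
After 'lt': [0, 0]

Answer: [0, 0]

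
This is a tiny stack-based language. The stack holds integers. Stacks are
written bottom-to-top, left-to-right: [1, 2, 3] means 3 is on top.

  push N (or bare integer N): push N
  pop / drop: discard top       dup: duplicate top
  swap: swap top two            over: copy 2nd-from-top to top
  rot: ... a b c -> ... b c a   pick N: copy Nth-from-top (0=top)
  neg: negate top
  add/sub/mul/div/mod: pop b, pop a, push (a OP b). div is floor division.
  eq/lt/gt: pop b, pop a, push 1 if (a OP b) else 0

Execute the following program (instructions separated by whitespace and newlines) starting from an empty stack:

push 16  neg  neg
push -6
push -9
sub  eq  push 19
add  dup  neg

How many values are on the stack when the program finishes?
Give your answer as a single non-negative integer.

After 'push 16': stack = [16] (depth 1)
After 'neg': stack = [-16] (depth 1)
After 'neg': stack = [16] (depth 1)
After 'push -6': stack = [16, -6] (depth 2)
After 'push -9': stack = [16, -6, -9] (depth 3)
After 'sub': stack = [16, 3] (depth 2)
After 'eq': stack = [0] (depth 1)
After 'push 19': stack = [0, 19] (depth 2)
After 'add': stack = [19] (depth 1)
After 'dup': stack = [19, 19] (depth 2)
After 'neg': stack = [19, -19] (depth 2)

Answer: 2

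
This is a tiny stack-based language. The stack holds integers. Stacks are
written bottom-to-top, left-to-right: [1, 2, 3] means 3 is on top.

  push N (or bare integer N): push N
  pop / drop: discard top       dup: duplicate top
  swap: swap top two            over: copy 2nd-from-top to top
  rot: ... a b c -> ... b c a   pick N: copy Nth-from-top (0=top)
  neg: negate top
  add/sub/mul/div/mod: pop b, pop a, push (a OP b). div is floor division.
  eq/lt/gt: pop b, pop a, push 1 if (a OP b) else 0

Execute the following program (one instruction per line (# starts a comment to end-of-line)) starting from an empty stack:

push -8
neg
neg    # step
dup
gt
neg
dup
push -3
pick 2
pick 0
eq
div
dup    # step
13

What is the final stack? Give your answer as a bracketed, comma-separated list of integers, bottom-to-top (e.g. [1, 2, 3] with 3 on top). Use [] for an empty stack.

After 'push -8': [-8]
After 'neg': [8]
After 'neg': [-8]
After 'dup': [-8, -8]
After 'gt': [0]
After 'neg': [0]
After 'dup': [0, 0]
After 'push -3': [0, 0, -3]
After 'pick 2': [0, 0, -3, 0]
After 'pick 0': [0, 0, -3, 0, 0]
After 'eq': [0, 0, -3, 1]
After 'div': [0, 0, -3]
After 'dup': [0, 0, -3, -3]
After 'push 13': [0, 0, -3, -3, 13]

Answer: [0, 0, -3, -3, 13]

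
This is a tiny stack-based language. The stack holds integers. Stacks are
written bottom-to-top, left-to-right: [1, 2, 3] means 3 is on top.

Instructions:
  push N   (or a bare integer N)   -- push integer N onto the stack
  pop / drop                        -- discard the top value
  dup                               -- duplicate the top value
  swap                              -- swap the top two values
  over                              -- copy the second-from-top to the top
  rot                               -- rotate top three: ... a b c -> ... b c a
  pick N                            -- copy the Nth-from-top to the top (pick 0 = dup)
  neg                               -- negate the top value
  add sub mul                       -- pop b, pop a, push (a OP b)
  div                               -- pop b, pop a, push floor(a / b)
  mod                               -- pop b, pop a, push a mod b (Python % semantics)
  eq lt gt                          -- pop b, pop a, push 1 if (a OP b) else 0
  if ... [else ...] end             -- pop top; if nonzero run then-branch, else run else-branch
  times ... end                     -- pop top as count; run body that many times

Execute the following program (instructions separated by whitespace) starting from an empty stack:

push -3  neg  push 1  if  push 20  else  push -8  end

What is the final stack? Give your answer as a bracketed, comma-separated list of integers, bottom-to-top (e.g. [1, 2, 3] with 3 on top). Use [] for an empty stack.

Answer: [3, 20]

Derivation:
After 'push -3': [-3]
After 'neg': [3]
After 'push 1': [3, 1]
After 'if': [3]
After 'push 20': [3, 20]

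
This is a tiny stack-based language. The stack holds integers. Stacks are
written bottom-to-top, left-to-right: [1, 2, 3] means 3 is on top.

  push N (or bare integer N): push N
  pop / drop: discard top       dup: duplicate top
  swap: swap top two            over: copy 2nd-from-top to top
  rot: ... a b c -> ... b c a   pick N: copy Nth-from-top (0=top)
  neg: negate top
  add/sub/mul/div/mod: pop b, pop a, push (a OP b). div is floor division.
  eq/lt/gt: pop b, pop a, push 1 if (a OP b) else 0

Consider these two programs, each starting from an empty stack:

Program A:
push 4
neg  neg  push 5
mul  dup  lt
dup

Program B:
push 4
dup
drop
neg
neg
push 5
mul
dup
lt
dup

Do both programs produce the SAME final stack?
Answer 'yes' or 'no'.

Program A trace:
  After 'push 4': [4]
  After 'neg': [-4]
  After 'neg': [4]
  After 'push 5': [4, 5]
  After 'mul': [20]
  After 'dup': [20, 20]
  After 'lt': [0]
  After 'dup': [0, 0]
Program A final stack: [0, 0]

Program B trace:
  After 'push 4': [4]
  After 'dup': [4, 4]
  After 'drop': [4]
  After 'neg': [-4]
  After 'neg': [4]
  After 'push 5': [4, 5]
  After 'mul': [20]
  After 'dup': [20, 20]
  After 'lt': [0]
  After 'dup': [0, 0]
Program B final stack: [0, 0]
Same: yes

Answer: yes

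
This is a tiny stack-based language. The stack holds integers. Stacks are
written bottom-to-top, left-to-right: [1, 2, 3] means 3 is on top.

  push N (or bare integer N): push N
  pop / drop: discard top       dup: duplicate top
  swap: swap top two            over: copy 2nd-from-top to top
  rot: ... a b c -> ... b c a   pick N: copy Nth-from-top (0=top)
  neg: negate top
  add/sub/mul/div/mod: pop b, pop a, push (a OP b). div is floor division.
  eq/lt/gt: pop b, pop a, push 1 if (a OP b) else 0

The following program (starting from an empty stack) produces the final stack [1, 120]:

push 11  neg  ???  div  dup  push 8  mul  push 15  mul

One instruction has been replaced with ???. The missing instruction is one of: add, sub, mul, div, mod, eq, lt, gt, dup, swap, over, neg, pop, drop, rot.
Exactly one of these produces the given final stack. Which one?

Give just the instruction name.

Stack before ???: [-11]
Stack after ???:  [-11, -11]
The instruction that transforms [-11] -> [-11, -11] is: dup

Answer: dup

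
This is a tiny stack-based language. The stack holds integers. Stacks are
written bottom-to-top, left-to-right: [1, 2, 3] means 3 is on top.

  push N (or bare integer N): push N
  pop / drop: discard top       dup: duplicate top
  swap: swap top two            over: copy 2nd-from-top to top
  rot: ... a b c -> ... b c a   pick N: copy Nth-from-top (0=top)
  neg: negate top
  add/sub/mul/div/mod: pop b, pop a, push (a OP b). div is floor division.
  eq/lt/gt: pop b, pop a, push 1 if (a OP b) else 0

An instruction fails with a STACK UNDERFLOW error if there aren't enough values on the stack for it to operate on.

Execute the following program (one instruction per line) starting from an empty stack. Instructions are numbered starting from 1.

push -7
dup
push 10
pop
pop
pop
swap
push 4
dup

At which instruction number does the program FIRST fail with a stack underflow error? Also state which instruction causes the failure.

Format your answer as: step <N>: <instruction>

Step 1 ('push -7'): stack = [-7], depth = 1
Step 2 ('dup'): stack = [-7, -7], depth = 2
Step 3 ('push 10'): stack = [-7, -7, 10], depth = 3
Step 4 ('pop'): stack = [-7, -7], depth = 2
Step 5 ('pop'): stack = [-7], depth = 1
Step 6 ('pop'): stack = [], depth = 0
Step 7 ('swap'): needs 2 value(s) but depth is 0 — STACK UNDERFLOW

Answer: step 7: swap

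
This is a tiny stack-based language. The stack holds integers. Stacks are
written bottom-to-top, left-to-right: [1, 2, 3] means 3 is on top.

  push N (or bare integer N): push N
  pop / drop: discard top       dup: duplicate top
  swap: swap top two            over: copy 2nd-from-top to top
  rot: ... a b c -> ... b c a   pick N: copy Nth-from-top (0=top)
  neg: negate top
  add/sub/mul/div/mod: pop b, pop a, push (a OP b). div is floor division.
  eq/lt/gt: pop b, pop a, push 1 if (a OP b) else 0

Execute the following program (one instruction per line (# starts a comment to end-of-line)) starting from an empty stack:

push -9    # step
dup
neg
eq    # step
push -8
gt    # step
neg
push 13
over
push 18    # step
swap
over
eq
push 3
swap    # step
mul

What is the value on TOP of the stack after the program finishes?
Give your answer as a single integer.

Answer: 0

Derivation:
After 'push -9': [-9]
After 'dup': [-9, -9]
After 'neg': [-9, 9]
After 'eq': [0]
After 'push -8': [0, -8]
After 'gt': [1]
After 'neg': [-1]
After 'push 13': [-1, 13]
After 'over': [-1, 13, -1]
After 'push 18': [-1, 13, -1, 18]
After 'swap': [-1, 13, 18, -1]
After 'over': [-1, 13, 18, -1, 18]
After 'eq': [-1, 13, 18, 0]
After 'push 3': [-1, 13, 18, 0, 3]
After 'swap': [-1, 13, 18, 3, 0]
After 'mul': [-1, 13, 18, 0]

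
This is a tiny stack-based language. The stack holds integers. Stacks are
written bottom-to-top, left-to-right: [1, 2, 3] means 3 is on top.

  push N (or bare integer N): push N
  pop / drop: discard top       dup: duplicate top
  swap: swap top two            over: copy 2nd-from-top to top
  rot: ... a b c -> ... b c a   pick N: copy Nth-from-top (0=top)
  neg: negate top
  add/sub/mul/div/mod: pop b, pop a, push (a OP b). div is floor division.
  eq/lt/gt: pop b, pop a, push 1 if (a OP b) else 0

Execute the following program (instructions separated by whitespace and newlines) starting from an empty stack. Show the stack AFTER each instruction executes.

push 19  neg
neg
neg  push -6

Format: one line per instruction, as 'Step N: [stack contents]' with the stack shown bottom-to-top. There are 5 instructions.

Step 1: [19]
Step 2: [-19]
Step 3: [19]
Step 4: [-19]
Step 5: [-19, -6]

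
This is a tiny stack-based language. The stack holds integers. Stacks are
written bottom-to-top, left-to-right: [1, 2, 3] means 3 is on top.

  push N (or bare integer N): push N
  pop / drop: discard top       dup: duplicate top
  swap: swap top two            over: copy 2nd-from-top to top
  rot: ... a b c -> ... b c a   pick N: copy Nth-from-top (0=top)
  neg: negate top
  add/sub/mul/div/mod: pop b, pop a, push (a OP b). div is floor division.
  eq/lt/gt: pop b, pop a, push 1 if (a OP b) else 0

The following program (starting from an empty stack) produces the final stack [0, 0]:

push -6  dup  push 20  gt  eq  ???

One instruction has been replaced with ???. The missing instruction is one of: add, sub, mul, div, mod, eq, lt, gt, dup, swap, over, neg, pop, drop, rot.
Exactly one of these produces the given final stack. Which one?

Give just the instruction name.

Stack before ???: [0]
Stack after ???:  [0, 0]
The instruction that transforms [0] -> [0, 0] is: dup

Answer: dup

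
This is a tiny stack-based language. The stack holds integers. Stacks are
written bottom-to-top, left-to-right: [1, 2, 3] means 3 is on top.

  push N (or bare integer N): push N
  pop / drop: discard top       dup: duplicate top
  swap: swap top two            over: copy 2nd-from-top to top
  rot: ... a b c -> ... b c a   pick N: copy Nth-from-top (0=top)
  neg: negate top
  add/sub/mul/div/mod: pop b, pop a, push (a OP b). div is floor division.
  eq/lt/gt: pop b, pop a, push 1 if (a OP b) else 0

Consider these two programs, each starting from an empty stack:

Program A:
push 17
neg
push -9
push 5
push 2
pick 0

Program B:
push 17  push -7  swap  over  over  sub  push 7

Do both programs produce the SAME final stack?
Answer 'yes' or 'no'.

Answer: no

Derivation:
Program A trace:
  After 'push 17': [17]
  After 'neg': [-17]
  After 'push -9': [-17, -9]
  After 'push 5': [-17, -9, 5]
  After 'push 2': [-17, -9, 5, 2]
  After 'pick 0': [-17, -9, 5, 2, 2]
Program A final stack: [-17, -9, 5, 2, 2]

Program B trace:
  After 'push 17': [17]
  After 'push -7': [17, -7]
  After 'swap': [-7, 17]
  After 'over': [-7, 17, -7]
  After 'over': [-7, 17, -7, 17]
  After 'sub': [-7, 17, -24]
  After 'push 7': [-7, 17, -24, 7]
Program B final stack: [-7, 17, -24, 7]
Same: no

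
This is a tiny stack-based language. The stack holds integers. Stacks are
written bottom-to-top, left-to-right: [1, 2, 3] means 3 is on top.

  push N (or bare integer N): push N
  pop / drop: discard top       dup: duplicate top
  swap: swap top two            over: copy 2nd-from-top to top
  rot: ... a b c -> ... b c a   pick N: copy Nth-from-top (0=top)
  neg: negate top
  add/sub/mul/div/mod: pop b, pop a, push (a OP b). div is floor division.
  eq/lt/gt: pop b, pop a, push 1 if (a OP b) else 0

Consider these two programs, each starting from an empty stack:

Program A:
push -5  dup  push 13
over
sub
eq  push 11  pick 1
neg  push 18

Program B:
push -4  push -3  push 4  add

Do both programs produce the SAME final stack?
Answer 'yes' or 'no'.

Answer: no

Derivation:
Program A trace:
  After 'push -5': [-5]
  After 'dup': [-5, -5]
  After 'push 13': [-5, -5, 13]
  After 'over': [-5, -5, 13, -5]
  After 'sub': [-5, -5, 18]
  After 'eq': [-5, 0]
  After 'push 11': [-5, 0, 11]
  After 'pick 1': [-5, 0, 11, 0]
  After 'neg': [-5, 0, 11, 0]
  After 'push 18': [-5, 0, 11, 0, 18]
Program A final stack: [-5, 0, 11, 0, 18]

Program B trace:
  After 'push -4': [-4]
  After 'push -3': [-4, -3]
  After 'push 4': [-4, -3, 4]
  After 'add': [-4, 1]
Program B final stack: [-4, 1]
Same: no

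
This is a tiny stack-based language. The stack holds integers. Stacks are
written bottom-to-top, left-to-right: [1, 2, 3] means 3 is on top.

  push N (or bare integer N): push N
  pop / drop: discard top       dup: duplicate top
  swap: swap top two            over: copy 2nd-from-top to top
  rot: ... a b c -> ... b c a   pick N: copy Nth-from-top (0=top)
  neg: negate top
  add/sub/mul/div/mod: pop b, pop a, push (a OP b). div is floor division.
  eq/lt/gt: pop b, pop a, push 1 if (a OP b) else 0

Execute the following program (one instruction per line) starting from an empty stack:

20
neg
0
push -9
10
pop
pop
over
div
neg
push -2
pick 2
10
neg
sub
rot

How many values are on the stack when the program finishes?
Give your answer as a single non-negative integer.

After 'push 20': stack = [20] (depth 1)
After 'neg': stack = [-20] (depth 1)
After 'push 0': stack = [-20, 0] (depth 2)
After 'push -9': stack = [-20, 0, -9] (depth 3)
After 'push 10': stack = [-20, 0, -9, 10] (depth 4)
After 'pop': stack = [-20, 0, -9] (depth 3)
After 'pop': stack = [-20, 0] (depth 2)
After 'over': stack = [-20, 0, -20] (depth 3)
After 'div': stack = [-20, 0] (depth 2)
After 'neg': stack = [-20, 0] (depth 2)
After 'push -2': stack = [-20, 0, -2] (depth 3)
After 'pick 2': stack = [-20, 0, -2, -20] (depth 4)
After 'push 10': stack = [-20, 0, -2, -20, 10] (depth 5)
After 'neg': stack = [-20, 0, -2, -20, -10] (depth 5)
After 'sub': stack = [-20, 0, -2, -10] (depth 4)
After 'rot': stack = [-20, -2, -10, 0] (depth 4)

Answer: 4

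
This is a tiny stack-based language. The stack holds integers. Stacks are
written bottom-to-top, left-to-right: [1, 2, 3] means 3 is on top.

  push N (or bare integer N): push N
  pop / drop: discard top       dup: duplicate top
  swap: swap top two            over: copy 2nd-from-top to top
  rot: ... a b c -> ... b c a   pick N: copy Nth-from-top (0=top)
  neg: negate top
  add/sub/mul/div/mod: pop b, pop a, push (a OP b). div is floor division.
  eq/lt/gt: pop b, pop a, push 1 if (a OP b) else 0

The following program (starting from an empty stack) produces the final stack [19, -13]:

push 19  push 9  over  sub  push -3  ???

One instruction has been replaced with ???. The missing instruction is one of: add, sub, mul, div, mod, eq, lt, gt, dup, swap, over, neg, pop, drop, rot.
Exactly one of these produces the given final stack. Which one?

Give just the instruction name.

Stack before ???: [19, -10, -3]
Stack after ???:  [19, -13]
The instruction that transforms [19, -10, -3] -> [19, -13] is: add

Answer: add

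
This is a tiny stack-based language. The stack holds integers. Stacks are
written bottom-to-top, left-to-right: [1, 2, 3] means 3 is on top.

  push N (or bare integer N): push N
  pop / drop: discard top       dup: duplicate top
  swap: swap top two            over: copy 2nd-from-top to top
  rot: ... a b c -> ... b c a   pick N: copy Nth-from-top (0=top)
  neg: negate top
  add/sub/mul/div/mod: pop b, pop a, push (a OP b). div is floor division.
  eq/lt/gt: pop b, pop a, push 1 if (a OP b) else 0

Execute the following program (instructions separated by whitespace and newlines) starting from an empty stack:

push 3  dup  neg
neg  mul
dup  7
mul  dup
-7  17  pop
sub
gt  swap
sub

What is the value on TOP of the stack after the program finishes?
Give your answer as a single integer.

Answer: -9

Derivation:
After 'push 3': [3]
After 'dup': [3, 3]
After 'neg': [3, -3]
After 'neg': [3, 3]
After 'mul': [9]
After 'dup': [9, 9]
After 'push 7': [9, 9, 7]
After 'mul': [9, 63]
After 'dup': [9, 63, 63]
After 'push -7': [9, 63, 63, -7]
After 'push 17': [9, 63, 63, -7, 17]
After 'pop': [9, 63, 63, -7]
After 'sub': [9, 63, 70]
After 'gt': [9, 0]
After 'swap': [0, 9]
After 'sub': [-9]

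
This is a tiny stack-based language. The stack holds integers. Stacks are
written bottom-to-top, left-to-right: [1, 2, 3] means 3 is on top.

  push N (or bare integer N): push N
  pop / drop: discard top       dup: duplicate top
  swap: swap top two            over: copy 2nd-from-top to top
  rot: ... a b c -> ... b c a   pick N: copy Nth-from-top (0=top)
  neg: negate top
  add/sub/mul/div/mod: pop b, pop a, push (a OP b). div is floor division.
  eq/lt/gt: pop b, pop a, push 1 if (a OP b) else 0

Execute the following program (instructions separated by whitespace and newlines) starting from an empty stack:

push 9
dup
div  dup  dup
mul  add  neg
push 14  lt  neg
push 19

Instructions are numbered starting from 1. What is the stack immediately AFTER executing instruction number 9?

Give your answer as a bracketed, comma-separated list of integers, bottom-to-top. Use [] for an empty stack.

Answer: [-2, 14]

Derivation:
Step 1 ('push 9'): [9]
Step 2 ('dup'): [9, 9]
Step 3 ('div'): [1]
Step 4 ('dup'): [1, 1]
Step 5 ('dup'): [1, 1, 1]
Step 6 ('mul'): [1, 1]
Step 7 ('add'): [2]
Step 8 ('neg'): [-2]
Step 9 ('push 14'): [-2, 14]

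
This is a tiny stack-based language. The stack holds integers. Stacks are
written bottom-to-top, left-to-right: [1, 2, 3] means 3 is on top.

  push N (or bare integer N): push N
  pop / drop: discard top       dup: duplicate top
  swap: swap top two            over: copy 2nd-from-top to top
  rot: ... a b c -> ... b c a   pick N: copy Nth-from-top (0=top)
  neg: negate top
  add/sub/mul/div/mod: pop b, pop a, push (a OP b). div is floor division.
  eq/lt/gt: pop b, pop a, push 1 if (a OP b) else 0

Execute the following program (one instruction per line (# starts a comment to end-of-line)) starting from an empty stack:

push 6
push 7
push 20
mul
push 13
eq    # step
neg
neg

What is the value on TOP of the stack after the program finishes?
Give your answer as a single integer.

Answer: 0

Derivation:
After 'push 6': [6]
After 'push 7': [6, 7]
After 'push 20': [6, 7, 20]
After 'mul': [6, 140]
After 'push 13': [6, 140, 13]
After 'eq': [6, 0]
After 'neg': [6, 0]
After 'neg': [6, 0]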